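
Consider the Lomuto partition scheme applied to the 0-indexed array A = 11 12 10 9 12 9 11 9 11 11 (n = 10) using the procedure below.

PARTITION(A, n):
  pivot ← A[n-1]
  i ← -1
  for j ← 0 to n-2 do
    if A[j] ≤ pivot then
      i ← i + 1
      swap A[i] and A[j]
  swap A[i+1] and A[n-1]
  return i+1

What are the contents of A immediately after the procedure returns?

11 10 9 9 11 9 11 11 12 12

pivot = A[9] = 11; i = -1
j=0: A[0]=11 ≤ 11 → i=0, swap A[0],A[0] (no change) → 11 12 10 9 12 9 11 9 11 11
j=1: A[1]=12 > 11 → no swap
j=2: A[2]=10 ≤ 11 → i=1, swap A[1],A[2] → 11 10 12 9 12 9 11 9 11 11
j=3: A[3]=9 ≤ 11 → i=2, swap A[2],A[3] → 11 10 9 12 12 9 11 9 11 11
j=4: A[4]=12 > 11 → no swap
j=5: A[5]=9 ≤ 11 → i=3, swap A[3],A[5] → 11 10 9 9 12 12 11 9 11 11
j=6: A[6]=11 ≤ 11 → i=4, swap A[4],A[6] → 11 10 9 9 11 12 12 9 11 11
j=7: A[7]=9 ≤ 11 → i=5, swap A[5],A[7] → 11 10 9 9 11 9 12 12 11 11
j=8: A[8]=11 ≤ 11 → i=6, swap A[6],A[8] → 11 10 9 9 11 9 11 12 12 11
final swap A[7],A[9] → 11 10 9 9 11 9 11 11 12 12; return 7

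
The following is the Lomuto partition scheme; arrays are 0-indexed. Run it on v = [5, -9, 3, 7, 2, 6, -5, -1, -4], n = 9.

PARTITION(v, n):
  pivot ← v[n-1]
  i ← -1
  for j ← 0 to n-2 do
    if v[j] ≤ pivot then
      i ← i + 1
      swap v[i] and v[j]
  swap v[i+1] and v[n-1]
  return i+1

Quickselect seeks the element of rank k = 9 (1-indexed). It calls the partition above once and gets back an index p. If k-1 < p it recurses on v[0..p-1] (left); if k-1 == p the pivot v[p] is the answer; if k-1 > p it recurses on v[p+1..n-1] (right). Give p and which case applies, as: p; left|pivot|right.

2; right

pivot = v[8] = -4; i = -1
j=0: v[0]=5 > -4 → no swap
j=1: v[1]=-9 ≤ -4 → i=0, swap v[0],v[1] → [-9, 5, 3, 7, 2, 6, -5, -1, -4]
j=2: v[2]=3 > -4 → no swap
j=3: v[3]=7 > -4 → no swap
j=4: v[4]=2 > -4 → no swap
j=5: v[5]=6 > -4 → no swap
j=6: v[6]=-5 ≤ -4 → i=1, swap v[1],v[6] → [-9, -5, 3, 7, 2, 6, 5, -1, -4]
j=7: v[7]=-1 > -4 → no swap
final swap v[2],v[8] → [-9, -5, -4, 7, 2, 6, 5, -1, 3]; return 2
p = 2; k-1 = 8 > 2 ⇒ right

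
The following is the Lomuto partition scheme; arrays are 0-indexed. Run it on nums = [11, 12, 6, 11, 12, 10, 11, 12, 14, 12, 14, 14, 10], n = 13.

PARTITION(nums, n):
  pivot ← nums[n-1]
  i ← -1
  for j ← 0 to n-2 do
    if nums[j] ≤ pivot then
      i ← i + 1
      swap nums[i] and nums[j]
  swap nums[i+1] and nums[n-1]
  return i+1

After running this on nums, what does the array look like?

pivot = nums[12] = 10; i = -1
j=0: nums[0]=11 > 10 → no swap
j=1: nums[1]=12 > 10 → no swap
j=2: nums[2]=6 ≤ 10 → i=0, swap nums[0],nums[2] → [6, 12, 11, 11, 12, 10, 11, 12, 14, 12, 14, 14, 10]
j=3: nums[3]=11 > 10 → no swap
j=4: nums[4]=12 > 10 → no swap
j=5: nums[5]=10 ≤ 10 → i=1, swap nums[1],nums[5] → [6, 10, 11, 11, 12, 12, 11, 12, 14, 12, 14, 14, 10]
j=6: nums[6]=11 > 10 → no swap
j=7: nums[7]=12 > 10 → no swap
j=8: nums[8]=14 > 10 → no swap
j=9: nums[9]=12 > 10 → no swap
j=10: nums[10]=14 > 10 → no swap
j=11: nums[11]=14 > 10 → no swap
final swap nums[2],nums[12] → [6, 10, 10, 11, 12, 12, 11, 12, 14, 12, 14, 14, 11]; return 2

[6, 10, 10, 11, 12, 12, 11, 12, 14, 12, 14, 14, 11]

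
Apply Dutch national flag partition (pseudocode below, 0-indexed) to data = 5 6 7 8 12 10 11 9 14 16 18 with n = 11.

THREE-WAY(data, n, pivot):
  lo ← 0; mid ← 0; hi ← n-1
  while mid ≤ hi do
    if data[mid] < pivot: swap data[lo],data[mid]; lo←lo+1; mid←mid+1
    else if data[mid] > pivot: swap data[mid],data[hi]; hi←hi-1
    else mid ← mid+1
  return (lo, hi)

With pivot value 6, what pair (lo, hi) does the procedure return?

(1, 1)

pivot = 6; lo=0, mid=0, hi=10
data[mid]=5<6: swap data[0],data[0]; lo=1,mid=1 → 5 6 7 8 12 10 11 9 14 16 18
data[mid]=6=6: mid=2
data[mid]=7>6: swap data[2],data[10]; hi=9 → 5 6 18 8 12 10 11 9 14 16 7
data[mid]=18>6: swap data[2],data[9]; hi=8 → 5 6 16 8 12 10 11 9 14 18 7
data[mid]=16>6: swap data[2],data[8]; hi=7 → 5 6 14 8 12 10 11 9 16 18 7
data[mid]=14>6: swap data[2],data[7]; hi=6 → 5 6 9 8 12 10 11 14 16 18 7
data[mid]=9>6: swap data[2],data[6]; hi=5 → 5 6 11 8 12 10 9 14 16 18 7
data[mid]=11>6: swap data[2],data[5]; hi=4 → 5 6 10 8 12 11 9 14 16 18 7
data[mid]=10>6: swap data[2],data[4]; hi=3 → 5 6 12 8 10 11 9 14 16 18 7
data[mid]=12>6: swap data[2],data[3]; hi=2 → 5 6 8 12 10 11 9 14 16 18 7
data[mid]=8>6: swap data[2],data[2]; hi=1 → 5 6 8 12 10 11 9 14 16 18 7
end: lo=1, hi=1; data = 5 6 8 12 10 11 9 14 16 18 7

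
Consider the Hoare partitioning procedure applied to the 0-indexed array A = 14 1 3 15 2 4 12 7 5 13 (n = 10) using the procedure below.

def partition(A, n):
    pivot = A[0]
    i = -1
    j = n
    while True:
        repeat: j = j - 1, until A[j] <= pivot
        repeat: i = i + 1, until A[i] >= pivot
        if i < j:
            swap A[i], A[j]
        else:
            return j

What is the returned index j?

7

pivot=14
j stops at 9 (13), i stops at 0 (14); swap ⇒ 13 1 3 15 2 4 12 7 5 14
j stops at 8 (5), i stops at 3 (15); swap ⇒ 13 1 3 5 2 4 12 7 15 14
j stops at 7, i stops at 8; i≥j ⇒ return 7. A=13 1 3 5 2 4 12 7 15 14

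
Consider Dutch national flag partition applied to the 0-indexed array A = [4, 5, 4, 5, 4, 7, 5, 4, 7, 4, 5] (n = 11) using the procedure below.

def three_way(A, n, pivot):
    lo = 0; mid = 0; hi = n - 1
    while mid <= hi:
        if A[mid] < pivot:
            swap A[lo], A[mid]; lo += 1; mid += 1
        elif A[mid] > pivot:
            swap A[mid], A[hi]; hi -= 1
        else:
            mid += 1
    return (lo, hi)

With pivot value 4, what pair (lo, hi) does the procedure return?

(0, 4)

pivot = 4; lo=0, mid=0, hi=10
A[mid]=4=4: mid=1
A[mid]=5>4: swap A[1],A[10]; hi=9 → [4, 5, 4, 5, 4, 7, 5, 4, 7, 4, 5]
A[mid]=5>4: swap A[1],A[9]; hi=8 → [4, 4, 4, 5, 4, 7, 5, 4, 7, 5, 5]
A[mid]=4=4: mid=2
A[mid]=4=4: mid=3
A[mid]=5>4: swap A[3],A[8]; hi=7 → [4, 4, 4, 7, 4, 7, 5, 4, 5, 5, 5]
A[mid]=7>4: swap A[3],A[7]; hi=6 → [4, 4, 4, 4, 4, 7, 5, 7, 5, 5, 5]
A[mid]=4=4: mid=4
A[mid]=4=4: mid=5
A[mid]=7>4: swap A[5],A[6]; hi=5 → [4, 4, 4, 4, 4, 5, 7, 7, 5, 5, 5]
A[mid]=5>4: swap A[5],A[5]; hi=4 → [4, 4, 4, 4, 4, 5, 7, 7, 5, 5, 5]
end: lo=0, hi=4; A = [4, 4, 4, 4, 4, 5, 7, 7, 5, 5, 5]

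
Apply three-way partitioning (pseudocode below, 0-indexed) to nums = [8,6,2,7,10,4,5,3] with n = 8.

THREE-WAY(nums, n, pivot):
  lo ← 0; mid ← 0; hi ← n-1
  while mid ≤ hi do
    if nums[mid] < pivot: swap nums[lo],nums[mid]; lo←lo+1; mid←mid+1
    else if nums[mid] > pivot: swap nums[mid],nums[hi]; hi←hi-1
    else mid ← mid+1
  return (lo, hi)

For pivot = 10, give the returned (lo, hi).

pivot = 10; lo=0, mid=0, hi=7
nums[mid]=8<10: swap nums[0],nums[0]; lo=1,mid=1 → [8,6,2,7,10,4,5,3]
nums[mid]=6<10: swap nums[1],nums[1]; lo=2,mid=2 → [8,6,2,7,10,4,5,3]
nums[mid]=2<10: swap nums[2],nums[2]; lo=3,mid=3 → [8,6,2,7,10,4,5,3]
nums[mid]=7<10: swap nums[3],nums[3]; lo=4,mid=4 → [8,6,2,7,10,4,5,3]
nums[mid]=10=10: mid=5
nums[mid]=4<10: swap nums[4],nums[5]; lo=5,mid=6 → [8,6,2,7,4,10,5,3]
nums[mid]=5<10: swap nums[5],nums[6]; lo=6,mid=7 → [8,6,2,7,4,5,10,3]
nums[mid]=3<10: swap nums[6],nums[7]; lo=7,mid=8 → [8,6,2,7,4,5,3,10]
end: lo=7, hi=7; nums = [8,6,2,7,4,5,3,10]

(7, 7)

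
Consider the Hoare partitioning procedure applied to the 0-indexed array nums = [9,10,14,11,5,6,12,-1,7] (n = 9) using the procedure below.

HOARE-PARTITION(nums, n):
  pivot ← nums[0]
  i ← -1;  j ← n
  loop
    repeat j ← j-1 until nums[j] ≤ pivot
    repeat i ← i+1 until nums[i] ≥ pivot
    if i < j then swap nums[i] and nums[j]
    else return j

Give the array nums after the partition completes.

[7,-1,6,5,11,14,12,10,9]

pivot = nums[0] = 9; i = -1, j = 9
j→8 (nums[8]=7≤9), i→0 (nums[0]=9≥9); i<j, swap → [7,10,14,11,5,6,12,-1,9]
j→7 (nums[7]=-1≤9), i→1 (nums[1]=10≥9); i<j, swap → [7,-1,14,11,5,6,12,10,9]
j→5 (nums[5]=6≤9), i→2 (nums[2]=14≥9); i<j, swap → [7,-1,6,11,5,14,12,10,9]
j→4 (nums[4]=5≤9), i→3 (nums[3]=11≥9); i<j, swap → [7,-1,6,5,11,14,12,10,9]
j→3, i→4; i≥j, return j=3. nums = [7,-1,6,5,11,14,12,10,9]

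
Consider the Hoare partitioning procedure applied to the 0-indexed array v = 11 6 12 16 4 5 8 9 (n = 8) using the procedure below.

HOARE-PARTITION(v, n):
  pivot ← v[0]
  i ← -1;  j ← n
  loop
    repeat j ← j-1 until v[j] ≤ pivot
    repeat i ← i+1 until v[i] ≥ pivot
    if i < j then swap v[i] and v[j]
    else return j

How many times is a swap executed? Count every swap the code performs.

pivot=11
j stops at 7 (9), i stops at 0 (11); swap ⇒ 9 6 12 16 4 5 8 11
j stops at 6 (8), i stops at 2 (12); swap ⇒ 9 6 8 16 4 5 12 11
j stops at 5 (5), i stops at 3 (16); swap ⇒ 9 6 8 5 4 16 12 11
j stops at 4, i stops at 5; i≥j ⇒ return 4. v=9 6 8 5 4 16 12 11

3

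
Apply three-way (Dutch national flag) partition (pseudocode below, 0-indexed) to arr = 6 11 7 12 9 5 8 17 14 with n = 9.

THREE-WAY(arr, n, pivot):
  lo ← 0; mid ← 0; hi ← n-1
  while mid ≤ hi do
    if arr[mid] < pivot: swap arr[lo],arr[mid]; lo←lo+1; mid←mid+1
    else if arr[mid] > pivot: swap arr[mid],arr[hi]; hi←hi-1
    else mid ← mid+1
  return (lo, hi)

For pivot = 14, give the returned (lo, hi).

(7, 7)

pivot = 14; lo=0, mid=0, hi=8
arr[mid]=6<14: swap arr[0],arr[0]; lo=1,mid=1 → 6 11 7 12 9 5 8 17 14
arr[mid]=11<14: swap arr[1],arr[1]; lo=2,mid=2 → 6 11 7 12 9 5 8 17 14
arr[mid]=7<14: swap arr[2],arr[2]; lo=3,mid=3 → 6 11 7 12 9 5 8 17 14
arr[mid]=12<14: swap arr[3],arr[3]; lo=4,mid=4 → 6 11 7 12 9 5 8 17 14
arr[mid]=9<14: swap arr[4],arr[4]; lo=5,mid=5 → 6 11 7 12 9 5 8 17 14
arr[mid]=5<14: swap arr[5],arr[5]; lo=6,mid=6 → 6 11 7 12 9 5 8 17 14
arr[mid]=8<14: swap arr[6],arr[6]; lo=7,mid=7 → 6 11 7 12 9 5 8 17 14
arr[mid]=17>14: swap arr[7],arr[8]; hi=7 → 6 11 7 12 9 5 8 14 17
arr[mid]=14=14: mid=8
end: lo=7, hi=7; arr = 6 11 7 12 9 5 8 14 17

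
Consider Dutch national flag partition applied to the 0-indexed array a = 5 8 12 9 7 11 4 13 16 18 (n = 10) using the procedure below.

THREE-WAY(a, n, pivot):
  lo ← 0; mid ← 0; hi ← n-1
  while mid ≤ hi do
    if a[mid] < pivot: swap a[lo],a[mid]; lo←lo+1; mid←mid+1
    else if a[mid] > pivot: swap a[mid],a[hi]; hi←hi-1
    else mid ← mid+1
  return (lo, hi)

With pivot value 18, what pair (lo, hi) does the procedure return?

lo=0 mid=0 hi=9
5<18: swap(0,0), lo=1 mid=1 ⇒ 5 8 12 9 7 11 4 13 16 18
8<18: swap(1,1), lo=2 mid=2 ⇒ 5 8 12 9 7 11 4 13 16 18
12<18: swap(2,2), lo=3 mid=3 ⇒ 5 8 12 9 7 11 4 13 16 18
9<18: swap(3,3), lo=4 mid=4 ⇒ 5 8 12 9 7 11 4 13 16 18
7<18: swap(4,4), lo=5 mid=5 ⇒ 5 8 12 9 7 11 4 13 16 18
11<18: swap(5,5), lo=6 mid=6 ⇒ 5 8 12 9 7 11 4 13 16 18
4<18: swap(6,6), lo=7 mid=7 ⇒ 5 8 12 9 7 11 4 13 16 18
13<18: swap(7,7), lo=8 mid=8 ⇒ 5 8 12 9 7 11 4 13 16 18
16<18: swap(8,8), lo=9 mid=9 ⇒ 5 8 12 9 7 11 4 13 16 18
18=18: mid=10
done. lo=9 hi=9; a=5 8 12 9 7 11 4 13 16 18

(9, 9)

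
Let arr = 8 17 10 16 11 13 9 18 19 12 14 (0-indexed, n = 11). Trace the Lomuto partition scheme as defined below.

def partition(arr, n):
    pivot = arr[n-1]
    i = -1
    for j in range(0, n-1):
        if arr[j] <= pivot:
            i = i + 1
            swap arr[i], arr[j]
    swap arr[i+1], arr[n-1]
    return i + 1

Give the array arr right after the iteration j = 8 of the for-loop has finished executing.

8 10 11 13 9 16 17 18 19 12 14

pivot = arr[10] = 14; i = -1
j=0: arr[0]=8 ≤ 14 → i=0, swap arr[0],arr[0] (no change) → 8 17 10 16 11 13 9 18 19 12 14
j=1: arr[1]=17 > 14 → no swap
j=2: arr[2]=10 ≤ 14 → i=1, swap arr[1],arr[2] → 8 10 17 16 11 13 9 18 19 12 14
j=3: arr[3]=16 > 14 → no swap
j=4: arr[4]=11 ≤ 14 → i=2, swap arr[2],arr[4] → 8 10 11 16 17 13 9 18 19 12 14
j=5: arr[5]=13 ≤ 14 → i=3, swap arr[3],arr[5] → 8 10 11 13 17 16 9 18 19 12 14
j=6: arr[6]=9 ≤ 14 → i=4, swap arr[4],arr[6] → 8 10 11 13 9 16 17 18 19 12 14
j=7: arr[7]=18 > 14 → no swap
j=8: arr[8]=19 > 14 → no swap
(after j=8) arr = 8 10 11 13 9 16 17 18 19 12 14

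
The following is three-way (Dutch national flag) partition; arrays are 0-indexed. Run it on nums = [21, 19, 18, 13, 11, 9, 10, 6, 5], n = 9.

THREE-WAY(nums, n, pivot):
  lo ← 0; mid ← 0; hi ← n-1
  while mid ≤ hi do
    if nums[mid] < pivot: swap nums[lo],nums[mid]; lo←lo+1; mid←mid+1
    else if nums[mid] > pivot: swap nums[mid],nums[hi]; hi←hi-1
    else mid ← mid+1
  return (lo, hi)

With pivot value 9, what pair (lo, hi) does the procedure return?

(2, 2)

pivot = 9; lo=0, mid=0, hi=8
nums[mid]=21>9: swap nums[0],nums[8]; hi=7 → [5, 19, 18, 13, 11, 9, 10, 6, 21]
nums[mid]=5<9: swap nums[0],nums[0]; lo=1,mid=1 → [5, 19, 18, 13, 11, 9, 10, 6, 21]
nums[mid]=19>9: swap nums[1],nums[7]; hi=6 → [5, 6, 18, 13, 11, 9, 10, 19, 21]
nums[mid]=6<9: swap nums[1],nums[1]; lo=2,mid=2 → [5, 6, 18, 13, 11, 9, 10, 19, 21]
nums[mid]=18>9: swap nums[2],nums[6]; hi=5 → [5, 6, 10, 13, 11, 9, 18, 19, 21]
nums[mid]=10>9: swap nums[2],nums[5]; hi=4 → [5, 6, 9, 13, 11, 10, 18, 19, 21]
nums[mid]=9=9: mid=3
nums[mid]=13>9: swap nums[3],nums[4]; hi=3 → [5, 6, 9, 11, 13, 10, 18, 19, 21]
nums[mid]=11>9: swap nums[3],nums[3]; hi=2 → [5, 6, 9, 11, 13, 10, 18, 19, 21]
end: lo=2, hi=2; nums = [5, 6, 9, 11, 13, 10, 18, 19, 21]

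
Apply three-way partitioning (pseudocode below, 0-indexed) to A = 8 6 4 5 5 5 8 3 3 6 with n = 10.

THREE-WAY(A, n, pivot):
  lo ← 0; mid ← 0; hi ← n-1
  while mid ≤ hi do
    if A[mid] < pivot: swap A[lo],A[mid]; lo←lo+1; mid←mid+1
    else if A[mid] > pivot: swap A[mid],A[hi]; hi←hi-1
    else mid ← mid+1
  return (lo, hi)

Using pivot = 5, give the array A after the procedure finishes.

pivot = 5; lo=0, mid=0, hi=9
A[mid]=8>5: swap A[0],A[9]; hi=8 → 6 6 4 5 5 5 8 3 3 8
A[mid]=6>5: swap A[0],A[8]; hi=7 → 3 6 4 5 5 5 8 3 6 8
A[mid]=3<5: swap A[0],A[0]; lo=1,mid=1 → 3 6 4 5 5 5 8 3 6 8
A[mid]=6>5: swap A[1],A[7]; hi=6 → 3 3 4 5 5 5 8 6 6 8
A[mid]=3<5: swap A[1],A[1]; lo=2,mid=2 → 3 3 4 5 5 5 8 6 6 8
A[mid]=4<5: swap A[2],A[2]; lo=3,mid=3 → 3 3 4 5 5 5 8 6 6 8
A[mid]=5=5: mid=4
A[mid]=5=5: mid=5
A[mid]=5=5: mid=6
A[mid]=8>5: swap A[6],A[6]; hi=5 → 3 3 4 5 5 5 8 6 6 8
end: lo=3, hi=5; A = 3 3 4 5 5 5 8 6 6 8

3 3 4 5 5 5 8 6 6 8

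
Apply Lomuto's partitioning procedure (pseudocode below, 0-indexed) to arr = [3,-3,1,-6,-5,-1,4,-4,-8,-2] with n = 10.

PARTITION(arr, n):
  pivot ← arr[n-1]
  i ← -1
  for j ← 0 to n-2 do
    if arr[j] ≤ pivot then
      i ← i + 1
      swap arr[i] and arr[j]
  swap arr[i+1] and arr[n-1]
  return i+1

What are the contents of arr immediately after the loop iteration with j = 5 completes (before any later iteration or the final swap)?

[-3,-6,-5,3,1,-1,4,-4,-8,-2]

pivot = arr[9] = -2; i = -1
j=0: arr[0]=3 > -2 → no swap
j=1: arr[1]=-3 ≤ -2 → i=0, swap arr[0],arr[1] → [-3,3,1,-6,-5,-1,4,-4,-8,-2]
j=2: arr[2]=1 > -2 → no swap
j=3: arr[3]=-6 ≤ -2 → i=1, swap arr[1],arr[3] → [-3,-6,1,3,-5,-1,4,-4,-8,-2]
j=4: arr[4]=-5 ≤ -2 → i=2, swap arr[2],arr[4] → [-3,-6,-5,3,1,-1,4,-4,-8,-2]
j=5: arr[5]=-1 > -2 → no swap
(after j=5) arr = [-3,-6,-5,3,1,-1,4,-4,-8,-2]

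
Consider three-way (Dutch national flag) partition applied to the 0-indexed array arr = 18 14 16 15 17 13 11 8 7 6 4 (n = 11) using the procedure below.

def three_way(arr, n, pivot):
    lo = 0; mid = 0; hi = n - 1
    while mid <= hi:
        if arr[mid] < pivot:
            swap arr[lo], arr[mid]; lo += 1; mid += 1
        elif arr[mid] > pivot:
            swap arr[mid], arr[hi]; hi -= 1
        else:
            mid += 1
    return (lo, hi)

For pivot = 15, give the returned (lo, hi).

pivot = 15; lo=0, mid=0, hi=10
arr[mid]=18>15: swap arr[0],arr[10]; hi=9 → 4 14 16 15 17 13 11 8 7 6 18
arr[mid]=4<15: swap arr[0],arr[0]; lo=1,mid=1 → 4 14 16 15 17 13 11 8 7 6 18
arr[mid]=14<15: swap arr[1],arr[1]; lo=2,mid=2 → 4 14 16 15 17 13 11 8 7 6 18
arr[mid]=16>15: swap arr[2],arr[9]; hi=8 → 4 14 6 15 17 13 11 8 7 16 18
arr[mid]=6<15: swap arr[2],arr[2]; lo=3,mid=3 → 4 14 6 15 17 13 11 8 7 16 18
arr[mid]=15=15: mid=4
arr[mid]=17>15: swap arr[4],arr[8]; hi=7 → 4 14 6 15 7 13 11 8 17 16 18
arr[mid]=7<15: swap arr[3],arr[4]; lo=4,mid=5 → 4 14 6 7 15 13 11 8 17 16 18
arr[mid]=13<15: swap arr[4],arr[5]; lo=5,mid=6 → 4 14 6 7 13 15 11 8 17 16 18
arr[mid]=11<15: swap arr[5],arr[6]; lo=6,mid=7 → 4 14 6 7 13 11 15 8 17 16 18
arr[mid]=8<15: swap arr[6],arr[7]; lo=7,mid=8 → 4 14 6 7 13 11 8 15 17 16 18
end: lo=7, hi=7; arr = 4 14 6 7 13 11 8 15 17 16 18

(7, 7)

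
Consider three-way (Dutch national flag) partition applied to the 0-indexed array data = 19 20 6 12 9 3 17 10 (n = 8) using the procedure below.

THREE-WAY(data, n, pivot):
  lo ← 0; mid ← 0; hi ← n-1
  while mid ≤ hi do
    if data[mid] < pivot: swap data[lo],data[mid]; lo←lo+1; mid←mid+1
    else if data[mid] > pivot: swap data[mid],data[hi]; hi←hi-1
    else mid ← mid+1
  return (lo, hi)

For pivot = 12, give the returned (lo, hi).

(4, 4)

lo=0 mid=0 hi=7
19>12: swap(0,7), hi=6 ⇒ 10 20 6 12 9 3 17 19
10<12: swap(0,0), lo=1 mid=1 ⇒ 10 20 6 12 9 3 17 19
20>12: swap(1,6), hi=5 ⇒ 10 17 6 12 9 3 20 19
17>12: swap(1,5), hi=4 ⇒ 10 3 6 12 9 17 20 19
3<12: swap(1,1), lo=2 mid=2 ⇒ 10 3 6 12 9 17 20 19
6<12: swap(2,2), lo=3 mid=3 ⇒ 10 3 6 12 9 17 20 19
12=12: mid=4
9<12: swap(3,4), lo=4 mid=5 ⇒ 10 3 6 9 12 17 20 19
done. lo=4 hi=4; data=10 3 6 9 12 17 20 19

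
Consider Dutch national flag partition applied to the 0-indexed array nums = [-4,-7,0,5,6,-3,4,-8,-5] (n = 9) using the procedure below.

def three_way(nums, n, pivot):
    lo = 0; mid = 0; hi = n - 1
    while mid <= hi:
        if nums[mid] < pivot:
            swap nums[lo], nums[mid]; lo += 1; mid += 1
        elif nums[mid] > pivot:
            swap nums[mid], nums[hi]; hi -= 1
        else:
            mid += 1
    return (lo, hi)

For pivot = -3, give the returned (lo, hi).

(4, 4)

lo=0 mid=0 hi=8
-4<-3: swap(0,0), lo=1 mid=1 ⇒ [-4,-7,0,5,6,-3,4,-8,-5]
-7<-3: swap(1,1), lo=2 mid=2 ⇒ [-4,-7,0,5,6,-3,4,-8,-5]
0>-3: swap(2,8), hi=7 ⇒ [-4,-7,-5,5,6,-3,4,-8,0]
-5<-3: swap(2,2), lo=3 mid=3 ⇒ [-4,-7,-5,5,6,-3,4,-8,0]
5>-3: swap(3,7), hi=6 ⇒ [-4,-7,-5,-8,6,-3,4,5,0]
-8<-3: swap(3,3), lo=4 mid=4 ⇒ [-4,-7,-5,-8,6,-3,4,5,0]
6>-3: swap(4,6), hi=5 ⇒ [-4,-7,-5,-8,4,-3,6,5,0]
4>-3: swap(4,5), hi=4 ⇒ [-4,-7,-5,-8,-3,4,6,5,0]
-3=-3: mid=5
done. lo=4 hi=4; nums=[-4,-7,-5,-8,-3,4,6,5,0]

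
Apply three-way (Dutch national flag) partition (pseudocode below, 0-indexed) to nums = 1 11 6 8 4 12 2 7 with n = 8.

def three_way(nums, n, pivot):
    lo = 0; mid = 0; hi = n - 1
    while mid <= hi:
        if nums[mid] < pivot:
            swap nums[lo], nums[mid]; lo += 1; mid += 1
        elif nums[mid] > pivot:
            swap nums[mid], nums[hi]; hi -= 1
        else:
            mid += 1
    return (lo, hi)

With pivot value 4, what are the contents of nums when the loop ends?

lo=0 mid=0 hi=7
1<4: swap(0,0), lo=1 mid=1 ⇒ 1 11 6 8 4 12 2 7
11>4: swap(1,7), hi=6 ⇒ 1 7 6 8 4 12 2 11
7>4: swap(1,6), hi=5 ⇒ 1 2 6 8 4 12 7 11
2<4: swap(1,1), lo=2 mid=2 ⇒ 1 2 6 8 4 12 7 11
6>4: swap(2,5), hi=4 ⇒ 1 2 12 8 4 6 7 11
12>4: swap(2,4), hi=3 ⇒ 1 2 4 8 12 6 7 11
4=4: mid=3
8>4: swap(3,3), hi=2 ⇒ 1 2 4 8 12 6 7 11
done. lo=2 hi=2; nums=1 2 4 8 12 6 7 11

1 2 4 8 12 6 7 11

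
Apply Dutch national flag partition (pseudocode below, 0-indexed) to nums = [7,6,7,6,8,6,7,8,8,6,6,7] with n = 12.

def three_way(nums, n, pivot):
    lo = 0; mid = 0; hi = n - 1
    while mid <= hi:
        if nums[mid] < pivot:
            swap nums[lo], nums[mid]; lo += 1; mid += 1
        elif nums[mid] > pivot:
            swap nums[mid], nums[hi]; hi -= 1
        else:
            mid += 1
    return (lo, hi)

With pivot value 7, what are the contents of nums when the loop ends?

[6,6,6,6,6,7,7,7,7,8,8,8]

pivot = 7; lo=0, mid=0, hi=11
nums[mid]=7=7: mid=1
nums[mid]=6<7: swap nums[0],nums[1]; lo=1,mid=2 → [6,7,7,6,8,6,7,8,8,6,6,7]
nums[mid]=7=7: mid=3
nums[mid]=6<7: swap nums[1],nums[3]; lo=2,mid=4 → [6,6,7,7,8,6,7,8,8,6,6,7]
nums[mid]=8>7: swap nums[4],nums[11]; hi=10 → [6,6,7,7,7,6,7,8,8,6,6,8]
nums[mid]=7=7: mid=5
nums[mid]=6<7: swap nums[2],nums[5]; lo=3,mid=6 → [6,6,6,7,7,7,7,8,8,6,6,8]
nums[mid]=7=7: mid=7
nums[mid]=8>7: swap nums[7],nums[10]; hi=9 → [6,6,6,7,7,7,7,6,8,6,8,8]
nums[mid]=6<7: swap nums[3],nums[7]; lo=4,mid=8 → [6,6,6,6,7,7,7,7,8,6,8,8]
nums[mid]=8>7: swap nums[8],nums[9]; hi=8 → [6,6,6,6,7,7,7,7,6,8,8,8]
nums[mid]=6<7: swap nums[4],nums[8]; lo=5,mid=9 → [6,6,6,6,6,7,7,7,7,8,8,8]
end: lo=5, hi=8; nums = [6,6,6,6,6,7,7,7,7,8,8,8]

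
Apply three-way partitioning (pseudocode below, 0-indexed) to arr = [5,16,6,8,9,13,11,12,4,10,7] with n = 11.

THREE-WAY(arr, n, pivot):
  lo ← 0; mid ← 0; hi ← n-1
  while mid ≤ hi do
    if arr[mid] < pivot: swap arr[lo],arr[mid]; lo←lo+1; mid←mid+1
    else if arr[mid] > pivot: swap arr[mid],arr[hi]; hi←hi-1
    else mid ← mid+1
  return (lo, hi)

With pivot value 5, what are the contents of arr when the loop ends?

[4,5,8,9,13,11,12,6,10,7,16]

pivot = 5; lo=0, mid=0, hi=10
arr[mid]=5=5: mid=1
arr[mid]=16>5: swap arr[1],arr[10]; hi=9 → [5,7,6,8,9,13,11,12,4,10,16]
arr[mid]=7>5: swap arr[1],arr[9]; hi=8 → [5,10,6,8,9,13,11,12,4,7,16]
arr[mid]=10>5: swap arr[1],arr[8]; hi=7 → [5,4,6,8,9,13,11,12,10,7,16]
arr[mid]=4<5: swap arr[0],arr[1]; lo=1,mid=2 → [4,5,6,8,9,13,11,12,10,7,16]
arr[mid]=6>5: swap arr[2],arr[7]; hi=6 → [4,5,12,8,9,13,11,6,10,7,16]
arr[mid]=12>5: swap arr[2],arr[6]; hi=5 → [4,5,11,8,9,13,12,6,10,7,16]
arr[mid]=11>5: swap arr[2],arr[5]; hi=4 → [4,5,13,8,9,11,12,6,10,7,16]
arr[mid]=13>5: swap arr[2],arr[4]; hi=3 → [4,5,9,8,13,11,12,6,10,7,16]
arr[mid]=9>5: swap arr[2],arr[3]; hi=2 → [4,5,8,9,13,11,12,6,10,7,16]
arr[mid]=8>5: swap arr[2],arr[2]; hi=1 → [4,5,8,9,13,11,12,6,10,7,16]
end: lo=1, hi=1; arr = [4,5,8,9,13,11,12,6,10,7,16]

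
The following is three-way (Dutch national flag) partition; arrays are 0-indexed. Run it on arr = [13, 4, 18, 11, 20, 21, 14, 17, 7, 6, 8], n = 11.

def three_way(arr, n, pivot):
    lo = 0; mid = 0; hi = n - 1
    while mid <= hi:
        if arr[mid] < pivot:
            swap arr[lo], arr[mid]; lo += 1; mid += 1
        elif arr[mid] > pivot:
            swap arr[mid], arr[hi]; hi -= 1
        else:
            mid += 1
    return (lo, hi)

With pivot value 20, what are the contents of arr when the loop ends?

lo=0 mid=0 hi=10
13<20: swap(0,0), lo=1 mid=1 ⇒ [13, 4, 18, 11, 20, 21, 14, 17, 7, 6, 8]
4<20: swap(1,1), lo=2 mid=2 ⇒ [13, 4, 18, 11, 20, 21, 14, 17, 7, 6, 8]
18<20: swap(2,2), lo=3 mid=3 ⇒ [13, 4, 18, 11, 20, 21, 14, 17, 7, 6, 8]
11<20: swap(3,3), lo=4 mid=4 ⇒ [13, 4, 18, 11, 20, 21, 14, 17, 7, 6, 8]
20=20: mid=5
21>20: swap(5,10), hi=9 ⇒ [13, 4, 18, 11, 20, 8, 14, 17, 7, 6, 21]
8<20: swap(4,5), lo=5 mid=6 ⇒ [13, 4, 18, 11, 8, 20, 14, 17, 7, 6, 21]
14<20: swap(5,6), lo=6 mid=7 ⇒ [13, 4, 18, 11, 8, 14, 20, 17, 7, 6, 21]
17<20: swap(6,7), lo=7 mid=8 ⇒ [13, 4, 18, 11, 8, 14, 17, 20, 7, 6, 21]
7<20: swap(7,8), lo=8 mid=9 ⇒ [13, 4, 18, 11, 8, 14, 17, 7, 20, 6, 21]
6<20: swap(8,9), lo=9 mid=10 ⇒ [13, 4, 18, 11, 8, 14, 17, 7, 6, 20, 21]
done. lo=9 hi=9; arr=[13, 4, 18, 11, 8, 14, 17, 7, 6, 20, 21]

[13, 4, 18, 11, 8, 14, 17, 7, 6, 20, 21]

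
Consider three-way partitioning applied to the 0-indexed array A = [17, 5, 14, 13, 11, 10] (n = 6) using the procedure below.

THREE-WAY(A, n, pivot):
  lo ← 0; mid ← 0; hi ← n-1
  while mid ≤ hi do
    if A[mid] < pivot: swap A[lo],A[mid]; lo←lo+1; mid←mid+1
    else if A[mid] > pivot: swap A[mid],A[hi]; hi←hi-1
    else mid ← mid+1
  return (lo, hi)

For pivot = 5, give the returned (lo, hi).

(0, 0)

lo=0 mid=0 hi=5
17>5: swap(0,5), hi=4 ⇒ [10, 5, 14, 13, 11, 17]
10>5: swap(0,4), hi=3 ⇒ [11, 5, 14, 13, 10, 17]
11>5: swap(0,3), hi=2 ⇒ [13, 5, 14, 11, 10, 17]
13>5: swap(0,2), hi=1 ⇒ [14, 5, 13, 11, 10, 17]
14>5: swap(0,1), hi=0 ⇒ [5, 14, 13, 11, 10, 17]
5=5: mid=1
done. lo=0 hi=0; A=[5, 14, 13, 11, 10, 17]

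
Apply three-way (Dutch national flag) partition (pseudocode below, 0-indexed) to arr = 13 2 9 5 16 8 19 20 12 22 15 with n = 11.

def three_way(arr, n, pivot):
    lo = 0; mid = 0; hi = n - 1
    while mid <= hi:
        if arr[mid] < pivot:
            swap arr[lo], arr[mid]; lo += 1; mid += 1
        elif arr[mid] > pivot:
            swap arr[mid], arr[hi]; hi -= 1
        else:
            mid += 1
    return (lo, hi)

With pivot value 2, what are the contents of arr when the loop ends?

2 9 5 16 8 19 20 12 22 15 13

lo=0 mid=0 hi=10
13>2: swap(0,10), hi=9 ⇒ 15 2 9 5 16 8 19 20 12 22 13
15>2: swap(0,9), hi=8 ⇒ 22 2 9 5 16 8 19 20 12 15 13
22>2: swap(0,8), hi=7 ⇒ 12 2 9 5 16 8 19 20 22 15 13
12>2: swap(0,7), hi=6 ⇒ 20 2 9 5 16 8 19 12 22 15 13
20>2: swap(0,6), hi=5 ⇒ 19 2 9 5 16 8 20 12 22 15 13
19>2: swap(0,5), hi=4 ⇒ 8 2 9 5 16 19 20 12 22 15 13
8>2: swap(0,4), hi=3 ⇒ 16 2 9 5 8 19 20 12 22 15 13
16>2: swap(0,3), hi=2 ⇒ 5 2 9 16 8 19 20 12 22 15 13
5>2: swap(0,2), hi=1 ⇒ 9 2 5 16 8 19 20 12 22 15 13
9>2: swap(0,1), hi=0 ⇒ 2 9 5 16 8 19 20 12 22 15 13
2=2: mid=1
done. lo=0 hi=0; arr=2 9 5 16 8 19 20 12 22 15 13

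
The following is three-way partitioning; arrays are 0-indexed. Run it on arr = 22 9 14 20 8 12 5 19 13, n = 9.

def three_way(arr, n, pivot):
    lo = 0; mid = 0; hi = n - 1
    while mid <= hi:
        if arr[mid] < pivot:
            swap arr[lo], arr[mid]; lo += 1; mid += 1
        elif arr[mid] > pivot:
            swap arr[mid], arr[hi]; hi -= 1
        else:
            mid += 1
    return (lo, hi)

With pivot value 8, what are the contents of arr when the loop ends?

5 8 20 14 12 9 19 13 22

pivot = 8; lo=0, mid=0, hi=8
arr[mid]=22>8: swap arr[0],arr[8]; hi=7 → 13 9 14 20 8 12 5 19 22
arr[mid]=13>8: swap arr[0],arr[7]; hi=6 → 19 9 14 20 8 12 5 13 22
arr[mid]=19>8: swap arr[0],arr[6]; hi=5 → 5 9 14 20 8 12 19 13 22
arr[mid]=5<8: swap arr[0],arr[0]; lo=1,mid=1 → 5 9 14 20 8 12 19 13 22
arr[mid]=9>8: swap arr[1],arr[5]; hi=4 → 5 12 14 20 8 9 19 13 22
arr[mid]=12>8: swap arr[1],arr[4]; hi=3 → 5 8 14 20 12 9 19 13 22
arr[mid]=8=8: mid=2
arr[mid]=14>8: swap arr[2],arr[3]; hi=2 → 5 8 20 14 12 9 19 13 22
arr[mid]=20>8: swap arr[2],arr[2]; hi=1 → 5 8 20 14 12 9 19 13 22
end: lo=1, hi=1; arr = 5 8 20 14 12 9 19 13 22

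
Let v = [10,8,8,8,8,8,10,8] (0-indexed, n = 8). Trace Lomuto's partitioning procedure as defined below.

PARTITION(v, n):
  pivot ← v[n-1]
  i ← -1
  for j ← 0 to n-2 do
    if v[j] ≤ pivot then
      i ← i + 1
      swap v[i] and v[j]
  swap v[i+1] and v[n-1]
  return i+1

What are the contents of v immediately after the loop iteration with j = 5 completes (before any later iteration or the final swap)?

[8,8,8,8,8,10,10,8]

pivot=8, i=-1
j=0: 10>8, skip
j=1: 8≤8, i=0, swap(0,1) ⇒ [8,10,8,8,8,8,10,8]
j=2: 8≤8, i=1, swap(1,2) ⇒ [8,8,10,8,8,8,10,8]
j=3: 8≤8, i=2, swap(2,3) ⇒ [8,8,8,10,8,8,10,8]
j=4: 8≤8, i=3, swap(3,4) ⇒ [8,8,8,8,10,8,10,8]
j=5: 8≤8, i=4, swap(4,5) ⇒ [8,8,8,8,8,10,10,8]
(after j=5) v = [8,8,8,8,8,10,10,8]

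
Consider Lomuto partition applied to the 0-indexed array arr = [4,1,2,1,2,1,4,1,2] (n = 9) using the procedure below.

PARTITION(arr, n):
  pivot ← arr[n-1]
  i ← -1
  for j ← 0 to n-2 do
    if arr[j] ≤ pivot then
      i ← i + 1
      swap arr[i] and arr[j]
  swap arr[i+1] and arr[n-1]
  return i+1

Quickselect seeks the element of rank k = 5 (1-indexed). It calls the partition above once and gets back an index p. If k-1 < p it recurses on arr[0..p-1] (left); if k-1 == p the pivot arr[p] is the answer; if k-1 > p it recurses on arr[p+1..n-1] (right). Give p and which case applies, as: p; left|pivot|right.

6; left

pivot = arr[8] = 2; i = -1
j=0: arr[0]=4 > 2 → no swap
j=1: arr[1]=1 ≤ 2 → i=0, swap arr[0],arr[1] → [1,4,2,1,2,1,4,1,2]
j=2: arr[2]=2 ≤ 2 → i=1, swap arr[1],arr[2] → [1,2,4,1,2,1,4,1,2]
j=3: arr[3]=1 ≤ 2 → i=2, swap arr[2],arr[3] → [1,2,1,4,2,1,4,1,2]
j=4: arr[4]=2 ≤ 2 → i=3, swap arr[3],arr[4] → [1,2,1,2,4,1,4,1,2]
j=5: arr[5]=1 ≤ 2 → i=4, swap arr[4],arr[5] → [1,2,1,2,1,4,4,1,2]
j=6: arr[6]=4 > 2 → no swap
j=7: arr[7]=1 ≤ 2 → i=5, swap arr[5],arr[7] → [1,2,1,2,1,1,4,4,2]
final swap arr[6],arr[8] → [1,2,1,2,1,1,2,4,4]; return 6
p = 6; k-1 = 4 < 6 ⇒ left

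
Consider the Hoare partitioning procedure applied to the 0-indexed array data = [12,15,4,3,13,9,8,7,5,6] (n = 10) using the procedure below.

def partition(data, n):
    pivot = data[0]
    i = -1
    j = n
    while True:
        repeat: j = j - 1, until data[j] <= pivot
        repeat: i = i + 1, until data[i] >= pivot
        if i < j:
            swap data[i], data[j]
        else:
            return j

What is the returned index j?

6

pivot = data[0] = 12; i = -1, j = 10
j→9 (data[9]=6≤12), i→0 (data[0]=12≥12); i<j, swap → [6,15,4,3,13,9,8,7,5,12]
j→8 (data[8]=5≤12), i→1 (data[1]=15≥12); i<j, swap → [6,5,4,3,13,9,8,7,15,12]
j→7 (data[7]=7≤12), i→4 (data[4]=13≥12); i<j, swap → [6,5,4,3,7,9,8,13,15,12]
j→6, i→7; i≥j, return j=6. data = [6,5,4,3,7,9,8,13,15,12]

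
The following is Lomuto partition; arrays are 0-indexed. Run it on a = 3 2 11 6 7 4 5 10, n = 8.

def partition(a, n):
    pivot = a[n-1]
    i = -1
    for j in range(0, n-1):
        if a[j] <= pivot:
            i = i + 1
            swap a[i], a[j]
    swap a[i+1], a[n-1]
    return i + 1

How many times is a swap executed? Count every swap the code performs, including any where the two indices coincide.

pivot = a[7] = 10; i = -1
j=0: a[0]=3 ≤ 10 → i=0, swap a[0],a[0] (no change) → 3 2 11 6 7 4 5 10
j=1: a[1]=2 ≤ 10 → i=1, swap a[1],a[1] (no change) → 3 2 11 6 7 4 5 10
j=2: a[2]=11 > 10 → no swap
j=3: a[3]=6 ≤ 10 → i=2, swap a[2],a[3] → 3 2 6 11 7 4 5 10
j=4: a[4]=7 ≤ 10 → i=3, swap a[3],a[4] → 3 2 6 7 11 4 5 10
j=5: a[5]=4 ≤ 10 → i=4, swap a[4],a[5] → 3 2 6 7 4 11 5 10
j=6: a[6]=5 ≤ 10 → i=5, swap a[5],a[6] → 3 2 6 7 4 5 11 10
final swap a[6],a[7] → 3 2 6 7 4 5 10 11; return 6

7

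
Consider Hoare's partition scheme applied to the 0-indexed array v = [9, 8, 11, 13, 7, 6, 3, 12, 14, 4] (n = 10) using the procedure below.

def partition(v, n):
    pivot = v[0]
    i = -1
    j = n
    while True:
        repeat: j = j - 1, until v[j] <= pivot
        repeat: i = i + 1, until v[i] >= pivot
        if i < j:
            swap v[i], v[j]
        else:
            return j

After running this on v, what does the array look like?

pivot=9
j stops at 9 (4), i stops at 0 (9); swap ⇒ [4, 8, 11, 13, 7, 6, 3, 12, 14, 9]
j stops at 6 (3), i stops at 2 (11); swap ⇒ [4, 8, 3, 13, 7, 6, 11, 12, 14, 9]
j stops at 5 (6), i stops at 3 (13); swap ⇒ [4, 8, 3, 6, 7, 13, 11, 12, 14, 9]
j stops at 4, i stops at 5; i≥j ⇒ return 4. v=[4, 8, 3, 6, 7, 13, 11, 12, 14, 9]

[4, 8, 3, 6, 7, 13, 11, 12, 14, 9]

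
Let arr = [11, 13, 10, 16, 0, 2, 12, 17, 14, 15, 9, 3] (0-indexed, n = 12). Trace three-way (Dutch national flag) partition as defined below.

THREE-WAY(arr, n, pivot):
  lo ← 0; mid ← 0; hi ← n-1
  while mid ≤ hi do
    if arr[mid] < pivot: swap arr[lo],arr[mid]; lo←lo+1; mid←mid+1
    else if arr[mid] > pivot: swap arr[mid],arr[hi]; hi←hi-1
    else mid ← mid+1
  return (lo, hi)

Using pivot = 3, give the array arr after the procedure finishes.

lo=0 mid=0 hi=11
11>3: swap(0,11), hi=10 ⇒ [3, 13, 10, 16, 0, 2, 12, 17, 14, 15, 9, 11]
3=3: mid=1
13>3: swap(1,10), hi=9 ⇒ [3, 9, 10, 16, 0, 2, 12, 17, 14, 15, 13, 11]
9>3: swap(1,9), hi=8 ⇒ [3, 15, 10, 16, 0, 2, 12, 17, 14, 9, 13, 11]
15>3: swap(1,8), hi=7 ⇒ [3, 14, 10, 16, 0, 2, 12, 17, 15, 9, 13, 11]
14>3: swap(1,7), hi=6 ⇒ [3, 17, 10, 16, 0, 2, 12, 14, 15, 9, 13, 11]
17>3: swap(1,6), hi=5 ⇒ [3, 12, 10, 16, 0, 2, 17, 14, 15, 9, 13, 11]
12>3: swap(1,5), hi=4 ⇒ [3, 2, 10, 16, 0, 12, 17, 14, 15, 9, 13, 11]
2<3: swap(0,1), lo=1 mid=2 ⇒ [2, 3, 10, 16, 0, 12, 17, 14, 15, 9, 13, 11]
10>3: swap(2,4), hi=3 ⇒ [2, 3, 0, 16, 10, 12, 17, 14, 15, 9, 13, 11]
0<3: swap(1,2), lo=2 mid=3 ⇒ [2, 0, 3, 16, 10, 12, 17, 14, 15, 9, 13, 11]
16>3: swap(3,3), hi=2 ⇒ [2, 0, 3, 16, 10, 12, 17, 14, 15, 9, 13, 11]
done. lo=2 hi=2; arr=[2, 0, 3, 16, 10, 12, 17, 14, 15, 9, 13, 11]

[2, 0, 3, 16, 10, 12, 17, 14, 15, 9, 13, 11]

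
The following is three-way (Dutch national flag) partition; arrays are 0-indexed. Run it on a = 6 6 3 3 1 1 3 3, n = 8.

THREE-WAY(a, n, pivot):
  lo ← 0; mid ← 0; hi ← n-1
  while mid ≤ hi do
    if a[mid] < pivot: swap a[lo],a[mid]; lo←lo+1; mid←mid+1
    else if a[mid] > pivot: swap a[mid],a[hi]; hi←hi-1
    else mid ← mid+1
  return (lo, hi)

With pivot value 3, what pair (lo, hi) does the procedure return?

(2, 5)

pivot = 3; lo=0, mid=0, hi=7
a[mid]=6>3: swap a[0],a[7]; hi=6 → 3 6 3 3 1 1 3 6
a[mid]=3=3: mid=1
a[mid]=6>3: swap a[1],a[6]; hi=5 → 3 3 3 3 1 1 6 6
a[mid]=3=3: mid=2
a[mid]=3=3: mid=3
a[mid]=3=3: mid=4
a[mid]=1<3: swap a[0],a[4]; lo=1,mid=5 → 1 3 3 3 3 1 6 6
a[mid]=1<3: swap a[1],a[5]; lo=2,mid=6 → 1 1 3 3 3 3 6 6
end: lo=2, hi=5; a = 1 1 3 3 3 3 6 6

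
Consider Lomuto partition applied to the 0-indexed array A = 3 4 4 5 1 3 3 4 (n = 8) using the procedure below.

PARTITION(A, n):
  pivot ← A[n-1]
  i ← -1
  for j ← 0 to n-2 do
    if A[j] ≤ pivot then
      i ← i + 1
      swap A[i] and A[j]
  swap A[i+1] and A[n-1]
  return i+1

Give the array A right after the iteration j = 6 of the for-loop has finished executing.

pivot = A[7] = 4; i = -1
j=0: A[0]=3 ≤ 4 → i=0, swap A[0],A[0] (no change) → 3 4 4 5 1 3 3 4
j=1: A[1]=4 ≤ 4 → i=1, swap A[1],A[1] (no change) → 3 4 4 5 1 3 3 4
j=2: A[2]=4 ≤ 4 → i=2, swap A[2],A[2] (no change) → 3 4 4 5 1 3 3 4
j=3: A[3]=5 > 4 → no swap
j=4: A[4]=1 ≤ 4 → i=3, swap A[3],A[4] → 3 4 4 1 5 3 3 4
j=5: A[5]=3 ≤ 4 → i=4, swap A[4],A[5] → 3 4 4 1 3 5 3 4
j=6: A[6]=3 ≤ 4 → i=5, swap A[5],A[6] → 3 4 4 1 3 3 5 4
(after j=6) A = 3 4 4 1 3 3 5 4

3 4 4 1 3 3 5 4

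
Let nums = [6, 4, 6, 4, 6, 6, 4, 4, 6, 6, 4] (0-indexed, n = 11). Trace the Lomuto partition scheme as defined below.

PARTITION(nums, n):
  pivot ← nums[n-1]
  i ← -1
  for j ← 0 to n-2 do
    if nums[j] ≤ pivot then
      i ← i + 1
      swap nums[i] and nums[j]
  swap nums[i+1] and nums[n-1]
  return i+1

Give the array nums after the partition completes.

[4, 4, 4, 4, 4, 6, 6, 6, 6, 6, 6]

pivot = nums[10] = 4; i = -1
j=0: nums[0]=6 > 4 → no swap
j=1: nums[1]=4 ≤ 4 → i=0, swap nums[0],nums[1] → [4, 6, 6, 4, 6, 6, 4, 4, 6, 6, 4]
j=2: nums[2]=6 > 4 → no swap
j=3: nums[3]=4 ≤ 4 → i=1, swap nums[1],nums[3] → [4, 4, 6, 6, 6, 6, 4, 4, 6, 6, 4]
j=4: nums[4]=6 > 4 → no swap
j=5: nums[5]=6 > 4 → no swap
j=6: nums[6]=4 ≤ 4 → i=2, swap nums[2],nums[6] → [4, 4, 4, 6, 6, 6, 6, 4, 6, 6, 4]
j=7: nums[7]=4 ≤ 4 → i=3, swap nums[3],nums[7] → [4, 4, 4, 4, 6, 6, 6, 6, 6, 6, 4]
j=8: nums[8]=6 > 4 → no swap
j=9: nums[9]=6 > 4 → no swap
final swap nums[4],nums[10] → [4, 4, 4, 4, 4, 6, 6, 6, 6, 6, 6]; return 4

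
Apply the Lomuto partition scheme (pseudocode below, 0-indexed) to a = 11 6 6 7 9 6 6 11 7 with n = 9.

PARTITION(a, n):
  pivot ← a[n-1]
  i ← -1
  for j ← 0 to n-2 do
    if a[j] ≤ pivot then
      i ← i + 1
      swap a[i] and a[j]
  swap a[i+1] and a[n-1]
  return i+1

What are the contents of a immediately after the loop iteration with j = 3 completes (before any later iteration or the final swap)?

6 6 7 11 9 6 6 11 7

pivot = a[8] = 7; i = -1
j=0: a[0]=11 > 7 → no swap
j=1: a[1]=6 ≤ 7 → i=0, swap a[0],a[1] → 6 11 6 7 9 6 6 11 7
j=2: a[2]=6 ≤ 7 → i=1, swap a[1],a[2] → 6 6 11 7 9 6 6 11 7
j=3: a[3]=7 ≤ 7 → i=2, swap a[2],a[3] → 6 6 7 11 9 6 6 11 7
(after j=3) a = 6 6 7 11 9 6 6 11 7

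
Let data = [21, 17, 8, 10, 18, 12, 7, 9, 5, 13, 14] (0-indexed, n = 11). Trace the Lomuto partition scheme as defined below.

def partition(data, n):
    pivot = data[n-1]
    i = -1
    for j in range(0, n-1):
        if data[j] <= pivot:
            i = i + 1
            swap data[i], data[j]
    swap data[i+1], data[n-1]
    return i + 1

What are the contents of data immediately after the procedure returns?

[8, 10, 12, 7, 9, 5, 13, 14, 21, 17, 18]

pivot = data[10] = 14; i = -1
j=0: data[0]=21 > 14 → no swap
j=1: data[1]=17 > 14 → no swap
j=2: data[2]=8 ≤ 14 → i=0, swap data[0],data[2] → [8, 17, 21, 10, 18, 12, 7, 9, 5, 13, 14]
j=3: data[3]=10 ≤ 14 → i=1, swap data[1],data[3] → [8, 10, 21, 17, 18, 12, 7, 9, 5, 13, 14]
j=4: data[4]=18 > 14 → no swap
j=5: data[5]=12 ≤ 14 → i=2, swap data[2],data[5] → [8, 10, 12, 17, 18, 21, 7, 9, 5, 13, 14]
j=6: data[6]=7 ≤ 14 → i=3, swap data[3],data[6] → [8, 10, 12, 7, 18, 21, 17, 9, 5, 13, 14]
j=7: data[7]=9 ≤ 14 → i=4, swap data[4],data[7] → [8, 10, 12, 7, 9, 21, 17, 18, 5, 13, 14]
j=8: data[8]=5 ≤ 14 → i=5, swap data[5],data[8] → [8, 10, 12, 7, 9, 5, 17, 18, 21, 13, 14]
j=9: data[9]=13 ≤ 14 → i=6, swap data[6],data[9] → [8, 10, 12, 7, 9, 5, 13, 18, 21, 17, 14]
final swap data[7],data[10] → [8, 10, 12, 7, 9, 5, 13, 14, 21, 17, 18]; return 7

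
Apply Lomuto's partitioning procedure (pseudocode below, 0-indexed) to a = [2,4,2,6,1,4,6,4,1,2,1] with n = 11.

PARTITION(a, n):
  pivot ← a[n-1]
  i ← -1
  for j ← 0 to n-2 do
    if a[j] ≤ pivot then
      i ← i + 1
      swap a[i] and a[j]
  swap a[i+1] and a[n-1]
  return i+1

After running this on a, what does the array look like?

pivot=1, i=-1
j=0: 2>1, skip
j=1: 4>1, skip
j=2: 2>1, skip
j=3: 6>1, skip
j=4: 1≤1, i=0, swap(0,4) ⇒ [1,4,2,6,2,4,6,4,1,2,1]
j=5: 4>1, skip
j=6: 6>1, skip
j=7: 4>1, skip
j=8: 1≤1, i=1, swap(1,8) ⇒ [1,1,2,6,2,4,6,4,4,2,1]
j=9: 2>1, skip
swap(2,10) ⇒ [1,1,1,6,2,4,6,4,4,2,2]; return 2

[1,1,1,6,2,4,6,4,4,2,2]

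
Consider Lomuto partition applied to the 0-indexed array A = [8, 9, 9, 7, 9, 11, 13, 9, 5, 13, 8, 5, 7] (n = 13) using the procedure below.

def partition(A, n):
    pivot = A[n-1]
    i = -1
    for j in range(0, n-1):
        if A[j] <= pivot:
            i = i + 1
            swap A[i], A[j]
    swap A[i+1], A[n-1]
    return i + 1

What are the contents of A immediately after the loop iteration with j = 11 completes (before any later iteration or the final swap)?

[7, 5, 5, 8, 9, 11, 13, 9, 9, 13, 8, 9, 7]

pivot=7, i=-1
j=0: 8>7, skip
j=1: 9>7, skip
j=2: 9>7, skip
j=3: 7≤7, i=0, swap(0,3) ⇒ [7, 9, 9, 8, 9, 11, 13, 9, 5, 13, 8, 5, 7]
j=4: 9>7, skip
j=5: 11>7, skip
j=6: 13>7, skip
j=7: 9>7, skip
j=8: 5≤7, i=1, swap(1,8) ⇒ [7, 5, 9, 8, 9, 11, 13, 9, 9, 13, 8, 5, 7]
j=9: 13>7, skip
j=10: 8>7, skip
j=11: 5≤7, i=2, swap(2,11) ⇒ [7, 5, 5, 8, 9, 11, 13, 9, 9, 13, 8, 9, 7]
(after j=11) A = [7, 5, 5, 8, 9, 11, 13, 9, 9, 13, 8, 9, 7]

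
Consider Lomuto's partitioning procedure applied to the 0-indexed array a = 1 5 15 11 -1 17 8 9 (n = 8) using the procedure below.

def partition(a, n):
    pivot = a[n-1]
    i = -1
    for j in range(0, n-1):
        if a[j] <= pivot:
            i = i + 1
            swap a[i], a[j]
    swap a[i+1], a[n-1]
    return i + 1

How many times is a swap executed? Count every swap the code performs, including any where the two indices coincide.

5

pivot=9, i=-1
j=0: 1≤9, i=0, swap(0,0) ⇒ 1 5 15 11 -1 17 8 9
j=1: 5≤9, i=1, swap(1,1) ⇒ 1 5 15 11 -1 17 8 9
j=2: 15>9, skip
j=3: 11>9, skip
j=4: -1≤9, i=2, swap(2,4) ⇒ 1 5 -1 11 15 17 8 9
j=5: 17>9, skip
j=6: 8≤9, i=3, swap(3,6) ⇒ 1 5 -1 8 15 17 11 9
swap(4,7) ⇒ 1 5 -1 8 9 17 11 15; return 4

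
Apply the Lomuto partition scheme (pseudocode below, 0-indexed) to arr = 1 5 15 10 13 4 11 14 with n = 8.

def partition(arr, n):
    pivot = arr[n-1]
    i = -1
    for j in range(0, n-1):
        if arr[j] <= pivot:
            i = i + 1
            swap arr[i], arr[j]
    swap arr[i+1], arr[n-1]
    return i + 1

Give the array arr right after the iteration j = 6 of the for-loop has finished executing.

pivot=14, i=-1
j=0: 1≤14, i=0, swap(0,0) ⇒ 1 5 15 10 13 4 11 14
j=1: 5≤14, i=1, swap(1,1) ⇒ 1 5 15 10 13 4 11 14
j=2: 15>14, skip
j=3: 10≤14, i=2, swap(2,3) ⇒ 1 5 10 15 13 4 11 14
j=4: 13≤14, i=3, swap(3,4) ⇒ 1 5 10 13 15 4 11 14
j=5: 4≤14, i=4, swap(4,5) ⇒ 1 5 10 13 4 15 11 14
j=6: 11≤14, i=5, swap(5,6) ⇒ 1 5 10 13 4 11 15 14
(after j=6) arr = 1 5 10 13 4 11 15 14

1 5 10 13 4 11 15 14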